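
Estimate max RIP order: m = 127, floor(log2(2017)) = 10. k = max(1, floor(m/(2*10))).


floor(log2(2017)) = 10.
2*10 = 20.
m/(2*floor(log2(n))) = 127/20 ≈ 6.35.
floor = 6.
k = max(1, 6) = 6.

6


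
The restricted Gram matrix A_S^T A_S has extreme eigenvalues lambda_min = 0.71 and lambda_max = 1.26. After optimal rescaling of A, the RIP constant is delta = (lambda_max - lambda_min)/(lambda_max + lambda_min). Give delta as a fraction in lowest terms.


lambda_max - lambda_min = 1.26 - 0.71 = 0.55.
lambda_max + lambda_min = 1.26 + 0.71 = 1.97.
delta = 0.55/1.97 = 55/197.

55/197


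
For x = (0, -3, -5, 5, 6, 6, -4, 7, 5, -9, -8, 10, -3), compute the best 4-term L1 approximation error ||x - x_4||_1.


Sorted |x_i| descending: [10, 9, 8, 7, 6, 6, 5, 5, 5, 4, 3, 3, 0]
Keep top 4: [10, 9, 8, 7]
Tail entries: [6, 6, 5, 5, 5, 4, 3, 3, 0]
L1 error = sum of tail = 37.

37


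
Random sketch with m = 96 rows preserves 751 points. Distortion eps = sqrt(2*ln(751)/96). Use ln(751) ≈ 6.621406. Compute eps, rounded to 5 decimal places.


ln(751) ≈ 6.621406.
2*ln(N)/m ≈ 2*6.621406/96 ≈ 0.13794596.
eps = sqrt(0.13794596) ≈ 0.3714108 ≈ 0.37141.

0.37141


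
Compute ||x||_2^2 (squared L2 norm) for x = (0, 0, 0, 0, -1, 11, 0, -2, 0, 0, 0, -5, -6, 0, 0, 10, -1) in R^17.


Non-zero entries: [(4, -1), (5, 11), (7, -2), (11, -5), (12, -6), (15, 10), (16, -1)]
Squares: [1, 121, 4, 25, 36, 100, 1]
||x||_2^2 = sum = 288.

288


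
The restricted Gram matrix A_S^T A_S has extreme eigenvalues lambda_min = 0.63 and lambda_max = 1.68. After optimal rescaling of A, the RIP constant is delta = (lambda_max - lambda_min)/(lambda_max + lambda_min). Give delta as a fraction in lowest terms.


lambda_max - lambda_min = 1.68 - 0.63 = 1.05.
lambda_max + lambda_min = 1.68 + 0.63 = 2.31.
delta = 1.05/2.31 = 105/231 = 5/11.

5/11


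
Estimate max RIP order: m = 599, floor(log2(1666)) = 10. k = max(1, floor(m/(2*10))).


floor(log2(1666)) = 10.
2*10 = 20.
m/(2*floor(log2(n))) = 599/20 ≈ 29.95.
floor = 29.
k = max(1, 29) = 29.

29


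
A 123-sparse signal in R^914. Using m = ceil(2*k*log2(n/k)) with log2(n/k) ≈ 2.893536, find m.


log2(n/k) = log2(914/123) ≈ 2.893536.
2*k*log2(n/k) ≈ 2*123*2.893536 = 711.809856.
m = ceil(711.809856) = 712.

712


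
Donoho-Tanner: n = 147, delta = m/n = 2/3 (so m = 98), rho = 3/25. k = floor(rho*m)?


m = 2/3*147 = 98.
rho = 3/25.
rho*m = 3/25*98 = 11.76.
k = floor(11.76) = 11.

11


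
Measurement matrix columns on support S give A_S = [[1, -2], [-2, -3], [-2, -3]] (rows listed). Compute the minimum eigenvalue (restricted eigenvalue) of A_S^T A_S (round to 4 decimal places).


A_S^T A_S = [[9, 10], [10, 22]].
trace = 31.
det = 98.
disc = trace^2 - 4*det = 961 - 4*98 = 569.
sqrt(569) ≈ 23.853721.
lam_min = (31 - sqrt(569))/2 ≈ (31 - 23.853721)/2 = 3.5731395 ≈ 3.5731.

3.5731


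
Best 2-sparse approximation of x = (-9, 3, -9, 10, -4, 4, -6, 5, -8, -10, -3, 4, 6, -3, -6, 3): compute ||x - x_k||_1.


Sorted |x_i| descending: [10, 10, 9, 9, 8, 6, 6, 6, 5, 4, 4, 4, 3, 3, 3, 3]
Keep top 2: [10, 10]
Tail entries: [9, 9, 8, 6, 6, 6, 5, 4, 4, 4, 3, 3, 3, 3]
L1 error = sum of tail = 73.

73


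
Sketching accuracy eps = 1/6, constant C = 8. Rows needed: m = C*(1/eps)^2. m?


1/eps = 6.
(1/eps)^2 = 36.
m = 8*36 = 288.

288


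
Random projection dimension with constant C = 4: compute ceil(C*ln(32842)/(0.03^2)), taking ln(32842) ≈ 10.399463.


ln(32842) ≈ 10.399463.
eps^2 = 0.03^2 = 0.0009.
C*ln(N)/eps^2 ≈ 4*10.399463/0.0009 ≈ 46219.8356.
m = ceil(46219.8356) = 46220.

46220


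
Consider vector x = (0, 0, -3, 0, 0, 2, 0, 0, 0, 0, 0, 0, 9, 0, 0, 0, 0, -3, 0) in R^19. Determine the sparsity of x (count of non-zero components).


Non-zero positions: [2, 5, 12, 17].
Sparsity = 4.

4


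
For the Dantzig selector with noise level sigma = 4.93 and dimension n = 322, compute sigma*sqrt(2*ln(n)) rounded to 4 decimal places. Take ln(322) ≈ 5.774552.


ln(322) ≈ 5.774552.
2*ln(n) ≈ 11.549104.
sqrt(2*ln(n)) ≈ sqrt(11.549104) ≈ 3.398397.
threshold ≈ 4.93*3.398397 = 16.75409721 ≈ 16.7541.

16.7541


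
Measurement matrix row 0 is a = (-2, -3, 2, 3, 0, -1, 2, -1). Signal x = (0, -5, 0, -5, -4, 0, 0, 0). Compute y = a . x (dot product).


Non-zero terms: ['-3*-5', '3*-5', '0*-4']
Products: [15, -15, 0]
y = sum = 0.

0


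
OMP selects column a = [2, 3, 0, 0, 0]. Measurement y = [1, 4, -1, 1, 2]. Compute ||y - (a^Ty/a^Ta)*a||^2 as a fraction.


a^T a = 13.
a^T y = 14.
coeff = 14/13 = 14/13.
||r||^2 = 103/13.

103/13


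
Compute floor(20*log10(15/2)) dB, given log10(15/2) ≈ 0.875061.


||x||/||e|| = 15/2.
log10(15/2) ≈ 0.875061.
20*log10(||x||/||e||) ≈ 20*0.875061 = 17.50122.
floor(17.50122) = 17.

17


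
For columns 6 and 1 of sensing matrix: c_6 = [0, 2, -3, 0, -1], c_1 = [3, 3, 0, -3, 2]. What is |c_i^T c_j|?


Inner product: 0*3 + 2*3 + -3*0 + 0*-3 + -1*2
Products: [0, 6, 0, 0, -2]
Sum = 4.
|dot| = 4.

4


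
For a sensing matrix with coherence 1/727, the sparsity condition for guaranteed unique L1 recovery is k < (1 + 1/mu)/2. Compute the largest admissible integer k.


1/mu = 727.
1 + 1/mu = 728.
(1 + 1/mu)/2 = 364 is an integer and the inequality is strict, so k_max = 364 - 1 = 363.

363


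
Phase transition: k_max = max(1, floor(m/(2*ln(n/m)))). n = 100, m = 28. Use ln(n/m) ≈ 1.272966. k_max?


n/m = 100/28 = 25/7.
ln(n/m) ≈ 1.272966.
2*ln(n/m) ≈ 2.545932.
m/(2*ln(n/m)) ≈ 28/2.545932 ≈ 10.9979.
floor = 10.
k_max = max(1, 10) = 10.

10


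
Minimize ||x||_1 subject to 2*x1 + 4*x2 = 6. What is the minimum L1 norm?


Axis intercepts:
  x1 = 3, x2 = 0: L1 = 3
  x1 = 0, x2 = 3/2: L1 = 3/2
x* = (0, 3/2)
||x*||_1 = 3/2.

3/2


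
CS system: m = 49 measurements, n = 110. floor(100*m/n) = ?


100*m/n = 100*49/110 ≈ 44.5455.
floor = 44.

44


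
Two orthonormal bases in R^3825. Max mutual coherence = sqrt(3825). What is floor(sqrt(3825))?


61^2 = 3721 <= 3825 < 3844 = 62^2, so 61 <= sqrt(3825) < 62.
floor(sqrt(3825)) = 61.

61


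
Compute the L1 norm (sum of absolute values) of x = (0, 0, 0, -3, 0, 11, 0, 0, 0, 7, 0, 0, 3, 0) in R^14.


Non-zero entries: [(3, -3), (5, 11), (9, 7), (12, 3)]
Absolute values: [3, 11, 7, 3]
||x||_1 = sum = 24.

24


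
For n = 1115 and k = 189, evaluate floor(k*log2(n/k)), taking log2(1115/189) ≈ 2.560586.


log2(n/k) = log2(1115/189) ≈ 2.560586.
k*log2(n/k) ≈ 189*2.560586 = 483.950754.
floor(483.950754) = 483.

483


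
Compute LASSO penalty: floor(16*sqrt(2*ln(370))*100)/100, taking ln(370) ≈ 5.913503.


ln(370) ≈ 5.913503.
2*ln(n) ≈ 11.827006.
sqrt(2*ln(n)) ≈ sqrt(11.827006) ≈ 3.439041.
lambda ≈ 16*3.439041 = 55.024656.
floor(lambda*100)/100 = 55.02.

55.02


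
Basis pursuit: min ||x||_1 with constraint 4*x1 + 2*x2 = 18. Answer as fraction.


Axis intercepts:
  x1 = 9/2, x2 = 0: L1 = 9/2
  x1 = 0, x2 = 9: L1 = 9
x* = (9/2, 0)
||x*||_1 = 9/2.

9/2


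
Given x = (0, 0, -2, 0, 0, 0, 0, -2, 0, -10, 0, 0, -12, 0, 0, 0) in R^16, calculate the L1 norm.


Non-zero entries: [(2, -2), (7, -2), (9, -10), (12, -12)]
Absolute values: [2, 2, 10, 12]
||x||_1 = sum = 26.

26


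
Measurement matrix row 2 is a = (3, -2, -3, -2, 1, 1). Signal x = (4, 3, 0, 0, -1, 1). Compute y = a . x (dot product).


Non-zero terms: ['3*4', '-2*3', '1*-1', '1*1']
Products: [12, -6, -1, 1]
y = sum = 6.

6


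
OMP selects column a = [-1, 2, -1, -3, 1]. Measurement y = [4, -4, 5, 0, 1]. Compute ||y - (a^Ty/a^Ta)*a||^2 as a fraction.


a^T a = 16.
a^T y = -16.
coeff = -16/16 = -1.
||r||^2 = 42.

42


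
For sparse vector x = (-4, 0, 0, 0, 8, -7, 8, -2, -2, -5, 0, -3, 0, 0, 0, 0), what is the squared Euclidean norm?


Non-zero entries: [(0, -4), (4, 8), (5, -7), (6, 8), (7, -2), (8, -2), (9, -5), (11, -3)]
Squares: [16, 64, 49, 64, 4, 4, 25, 9]
||x||_2^2 = sum = 235.

235


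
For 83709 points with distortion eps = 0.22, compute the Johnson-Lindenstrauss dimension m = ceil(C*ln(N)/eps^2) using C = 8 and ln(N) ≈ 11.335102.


ln(83709) ≈ 11.335102.
eps^2 = 0.22^2 = 0.0484.
C*ln(N)/eps^2 ≈ 8*11.335102/0.0484 ≈ 1873.5706.
m = ceil(1873.5706) = 1874.

1874


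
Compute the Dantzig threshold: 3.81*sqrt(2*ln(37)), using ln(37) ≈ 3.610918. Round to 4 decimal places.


ln(37) ≈ 3.610918.
2*ln(n) ≈ 7.221836.
sqrt(2*ln(n)) ≈ sqrt(7.221836) ≈ 2.687347.
threshold ≈ 3.81*2.687347 = 10.23879207 ≈ 10.2388.

10.2388


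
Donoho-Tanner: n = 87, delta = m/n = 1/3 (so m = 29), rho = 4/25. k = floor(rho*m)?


m = 1/3*87 = 29.
rho = 4/25.
rho*m = 4/25*29 = 4.64.
k = floor(4.64) = 4.

4


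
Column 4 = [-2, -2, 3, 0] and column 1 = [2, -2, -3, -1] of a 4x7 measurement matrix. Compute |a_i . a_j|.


Inner product: -2*2 + -2*-2 + 3*-3 + 0*-1
Products: [-4, 4, -9, 0]
Sum = -9.
|dot| = 9.

9


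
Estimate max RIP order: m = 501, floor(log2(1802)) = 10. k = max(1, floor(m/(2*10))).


floor(log2(1802)) = 10.
2*10 = 20.
m/(2*floor(log2(n))) = 501/20 ≈ 25.05.
floor = 25.
k = max(1, 25) = 25.

25


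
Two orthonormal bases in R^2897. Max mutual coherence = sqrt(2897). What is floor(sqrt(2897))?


53^2 = 2809 <= 2897 < 2916 = 54^2, so 53 <= sqrt(2897) < 54.
floor(sqrt(2897)) = 53.

53


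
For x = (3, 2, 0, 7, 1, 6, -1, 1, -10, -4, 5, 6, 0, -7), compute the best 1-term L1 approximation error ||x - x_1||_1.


Sorted |x_i| descending: [10, 7, 7, 6, 6, 5, 4, 3, 2, 1, 1, 1, 0, 0]
Keep top 1: [10]
Tail entries: [7, 7, 6, 6, 5, 4, 3, 2, 1, 1, 1, 0, 0]
L1 error = sum of tail = 43.

43


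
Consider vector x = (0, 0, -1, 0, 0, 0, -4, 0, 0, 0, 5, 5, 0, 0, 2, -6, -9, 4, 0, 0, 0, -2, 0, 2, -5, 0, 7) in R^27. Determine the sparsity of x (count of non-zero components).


Non-zero positions: [2, 6, 10, 11, 14, 15, 16, 17, 21, 23, 24, 26].
Sparsity = 12.

12


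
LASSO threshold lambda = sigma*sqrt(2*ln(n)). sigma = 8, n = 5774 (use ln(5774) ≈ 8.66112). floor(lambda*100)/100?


ln(5774) ≈ 8.66112.
2*ln(n) ≈ 17.32224.
sqrt(2*ln(n)) ≈ sqrt(17.32224) ≈ 4.162.
lambda ≈ 8*4.162 = 33.296.
floor(lambda*100)/100 = 33.29.

33.29


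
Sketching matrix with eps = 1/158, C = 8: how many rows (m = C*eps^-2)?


1/eps = 158.
(1/eps)^2 = 24964.
m = 8*24964 = 199712.

199712


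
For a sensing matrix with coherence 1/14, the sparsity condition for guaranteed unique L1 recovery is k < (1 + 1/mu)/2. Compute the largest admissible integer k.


1/mu = 14.
1 + 1/mu = 15.
(1 + 1/mu)/2 = 7.5 is not an integer, so k_max = floor(7.5) = 7.

7


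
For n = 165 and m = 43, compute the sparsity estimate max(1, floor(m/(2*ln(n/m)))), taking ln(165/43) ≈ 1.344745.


n/m = 165/43.
ln(n/m) ≈ 1.344745.
2*ln(n/m) ≈ 2.68949.
m/(2*ln(n/m)) ≈ 43/2.68949 ≈ 15.9882.
floor = 15.
k_max = max(1, 15) = 15.

15


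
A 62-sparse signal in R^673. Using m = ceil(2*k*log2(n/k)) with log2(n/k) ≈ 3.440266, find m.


log2(n/k) = log2(673/62) ≈ 3.440266.
2*k*log2(n/k) ≈ 2*62*3.440266 = 426.592984.
m = ceil(426.592984) = 427.

427


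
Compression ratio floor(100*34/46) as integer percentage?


100*m/n = 100*34/46 ≈ 73.913.
floor = 73.

73


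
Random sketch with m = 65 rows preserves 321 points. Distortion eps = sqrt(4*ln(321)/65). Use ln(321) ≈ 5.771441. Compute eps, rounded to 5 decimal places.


ln(321) ≈ 5.771441.
4*ln(N)/m ≈ 4*5.771441/65 ≈ 0.3551656.
eps = sqrt(0.3551656) ≈ 0.5959577 ≈ 0.59596.

0.59596


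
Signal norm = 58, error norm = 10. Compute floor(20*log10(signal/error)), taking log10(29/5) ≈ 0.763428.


||x||/||e|| = 58/10 = 29/5.
log10(29/5) ≈ 0.763428.
20*log10(||x||/||e||) ≈ 20*0.763428 = 15.26856.
floor(15.26856) = 15.

15


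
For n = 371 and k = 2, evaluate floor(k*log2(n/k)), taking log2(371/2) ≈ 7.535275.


log2(n/k) = log2(371/2) ≈ 7.535275.
k*log2(n/k) ≈ 2*7.535275 = 15.07055.
floor(15.07055) = 15.

15


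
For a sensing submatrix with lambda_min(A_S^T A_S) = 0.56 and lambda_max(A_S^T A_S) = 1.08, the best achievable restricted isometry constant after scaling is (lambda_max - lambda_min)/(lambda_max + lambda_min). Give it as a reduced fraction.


lambda_max - lambda_min = 1.08 - 0.56 = 0.52.
lambda_max + lambda_min = 1.08 + 0.56 = 1.64.
delta = 0.52/1.64 = 52/164 = 13/41.

13/41


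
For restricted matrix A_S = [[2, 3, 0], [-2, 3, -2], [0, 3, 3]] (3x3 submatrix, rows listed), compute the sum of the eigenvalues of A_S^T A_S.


Sum of eigenvalues of A_S^T A_S = trace(A_S^T A_S) = sum of squared column norms of A_S.
A_S^T A_S diagonal: [8, 27, 13].
trace = 8 + 27 + 13 = 48.

48


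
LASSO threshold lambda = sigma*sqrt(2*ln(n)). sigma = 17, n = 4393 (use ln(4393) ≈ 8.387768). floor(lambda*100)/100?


ln(4393) ≈ 8.387768.
2*ln(n) ≈ 16.775536.
sqrt(2*ln(n)) ≈ sqrt(16.775536) ≈ 4.095795.
lambda ≈ 17*4.095795 = 69.628515.
floor(lambda*100)/100 = 69.62.

69.62


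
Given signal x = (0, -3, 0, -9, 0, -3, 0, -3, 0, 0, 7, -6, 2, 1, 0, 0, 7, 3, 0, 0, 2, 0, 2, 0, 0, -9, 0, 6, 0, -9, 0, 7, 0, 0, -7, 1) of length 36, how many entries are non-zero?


Non-zero positions: [1, 3, 5, 7, 10, 11, 12, 13, 16, 17, 20, 22, 25, 27, 29, 31, 34, 35].
Sparsity = 18.

18


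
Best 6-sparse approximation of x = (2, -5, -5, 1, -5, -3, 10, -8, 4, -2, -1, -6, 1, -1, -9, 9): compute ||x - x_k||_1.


Sorted |x_i| descending: [10, 9, 9, 8, 6, 5, 5, 5, 4, 3, 2, 2, 1, 1, 1, 1]
Keep top 6: [10, 9, 9, 8, 6, 5]
Tail entries: [5, 5, 4, 3, 2, 2, 1, 1, 1, 1]
L1 error = sum of tail = 25.

25


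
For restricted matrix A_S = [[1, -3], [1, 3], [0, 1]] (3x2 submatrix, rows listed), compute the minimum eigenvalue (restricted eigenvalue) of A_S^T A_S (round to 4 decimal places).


A_S^T A_S = [[2, 0], [0, 19]].
trace = 21.
det = 38.
disc = trace^2 - 4*det = 441 - 4*38 = 289.
sqrt(289) = 17.
lam_min = (21 - 17)/2 = 2 = 2.0000.

2.0000


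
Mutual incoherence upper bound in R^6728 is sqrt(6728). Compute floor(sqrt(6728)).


82^2 = 6724 <= 6728 < 6889 = 83^2, so 82 <= sqrt(6728) < 83.
floor(sqrt(6728)) = 82.

82


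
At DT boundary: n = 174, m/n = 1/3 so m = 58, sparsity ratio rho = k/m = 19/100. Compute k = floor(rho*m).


m = 1/3*174 = 58.
rho = 19/100.
rho*m = 19/100*58 = 11.02.
k = floor(11.02) = 11.

11


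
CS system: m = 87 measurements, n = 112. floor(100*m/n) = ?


100*m/n = 100*87/112 ≈ 77.6786.
floor = 77.

77


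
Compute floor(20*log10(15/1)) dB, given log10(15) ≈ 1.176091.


||x||/||e|| = 15/1 = 15.
log10(15) ≈ 1.176091.
20*log10(||x||/||e||) ≈ 20*1.176091 = 23.52182.
floor(23.52182) = 23.

23


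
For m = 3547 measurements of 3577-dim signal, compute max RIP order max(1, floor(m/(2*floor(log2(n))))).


floor(log2(3577)) = 11.
2*11 = 22.
m/(2*floor(log2(n))) = 3547/22 ≈ 161.2273.
floor = 161.
k = max(1, 161) = 161.

161


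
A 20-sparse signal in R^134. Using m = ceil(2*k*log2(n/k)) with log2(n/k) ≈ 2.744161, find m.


log2(n/k) = log2(134/20) ≈ 2.744161.
2*k*log2(n/k) ≈ 2*20*2.744161 = 109.76644.
m = ceil(109.76644) = 110.

110


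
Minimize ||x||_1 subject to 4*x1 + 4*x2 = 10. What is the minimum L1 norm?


Axis intercepts:
  x1 = 5/2, x2 = 0: L1 = 5/2
  x1 = 0, x2 = 5/2: L1 = 5/2
x* = (5/2, 0)
||x*||_1 = 5/2.

5/2


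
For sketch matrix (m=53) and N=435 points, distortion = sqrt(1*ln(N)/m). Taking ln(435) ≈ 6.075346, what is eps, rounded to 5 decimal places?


ln(435) ≈ 6.075346.
1*ln(N)/m ≈ 1*6.075346/53 ≈ 0.11462917.
eps = sqrt(0.11462917) ≈ 0.3385693 ≈ 0.33857.

0.33857


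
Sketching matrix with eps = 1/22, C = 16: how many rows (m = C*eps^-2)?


1/eps = 22.
(1/eps)^2 = 484.
m = 16*484 = 7744.

7744


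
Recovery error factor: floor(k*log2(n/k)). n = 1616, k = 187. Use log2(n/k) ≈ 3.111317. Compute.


log2(n/k) = log2(1616/187) ≈ 3.111317.
k*log2(n/k) ≈ 187*3.111317 = 581.816279.
floor(581.816279) = 581.

581


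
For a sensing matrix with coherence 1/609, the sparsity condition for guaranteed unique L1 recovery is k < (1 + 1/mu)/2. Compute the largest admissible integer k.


1/mu = 609.
1 + 1/mu = 610.
(1 + 1/mu)/2 = 305 is an integer and the inequality is strict, so k_max = 305 - 1 = 304.

304


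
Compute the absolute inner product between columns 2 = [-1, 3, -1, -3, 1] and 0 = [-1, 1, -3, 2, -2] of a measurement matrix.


Inner product: -1*-1 + 3*1 + -1*-3 + -3*2 + 1*-2
Products: [1, 3, 3, -6, -2]
Sum = -1.
|dot| = 1.

1


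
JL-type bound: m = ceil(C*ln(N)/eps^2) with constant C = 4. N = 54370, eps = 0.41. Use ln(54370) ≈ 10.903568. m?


ln(54370) ≈ 10.903568.
eps^2 = 0.41^2 = 0.1681.
C*ln(N)/eps^2 ≈ 4*10.903568/0.1681 ≈ 259.4543.
m = ceil(259.4543) = 260.

260


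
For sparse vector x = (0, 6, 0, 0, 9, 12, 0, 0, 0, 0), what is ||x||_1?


Non-zero entries: [(1, 6), (4, 9), (5, 12)]
Absolute values: [6, 9, 12]
||x||_1 = sum = 27.

27


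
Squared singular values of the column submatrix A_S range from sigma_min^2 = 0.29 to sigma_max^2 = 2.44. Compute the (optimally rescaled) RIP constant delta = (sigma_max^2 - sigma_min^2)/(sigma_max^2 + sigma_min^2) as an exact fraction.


lambda_max - lambda_min = 2.44 - 0.29 = 2.15.
lambda_max + lambda_min = 2.44 + 0.29 = 2.73.
delta = 2.15/2.73 = 215/273.

215/273


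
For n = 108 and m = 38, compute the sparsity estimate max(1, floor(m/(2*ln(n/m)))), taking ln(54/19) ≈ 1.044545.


n/m = 108/38 = 54/19.
ln(n/m) ≈ 1.044545.
2*ln(n/m) ≈ 2.08909.
m/(2*ln(n/m)) ≈ 38/2.08909 ≈ 18.1897.
floor = 18.
k_max = max(1, 18) = 18.

18


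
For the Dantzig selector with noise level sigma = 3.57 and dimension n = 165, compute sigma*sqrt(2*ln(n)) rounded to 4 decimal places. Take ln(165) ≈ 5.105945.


ln(165) ≈ 5.105945.
2*ln(n) ≈ 10.21189.
sqrt(2*ln(n)) ≈ sqrt(10.21189) ≈ 3.195605.
threshold ≈ 3.57*3.195605 = 11.40830985 ≈ 11.4083.

11.4083


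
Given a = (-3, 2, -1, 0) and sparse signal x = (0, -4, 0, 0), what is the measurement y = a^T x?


Non-zero terms: ['2*-4']
Products: [-8]
y = sum = -8.

-8


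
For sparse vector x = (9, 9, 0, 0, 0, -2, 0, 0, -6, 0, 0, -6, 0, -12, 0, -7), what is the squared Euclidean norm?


Non-zero entries: [(0, 9), (1, 9), (5, -2), (8, -6), (11, -6), (13, -12), (15, -7)]
Squares: [81, 81, 4, 36, 36, 144, 49]
||x||_2^2 = sum = 431.

431


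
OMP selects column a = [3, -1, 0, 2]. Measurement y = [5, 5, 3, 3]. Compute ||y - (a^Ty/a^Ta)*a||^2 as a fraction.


a^T a = 14.
a^T y = 16.
coeff = 16/14 = 8/7.
||r||^2 = 348/7.

348/7


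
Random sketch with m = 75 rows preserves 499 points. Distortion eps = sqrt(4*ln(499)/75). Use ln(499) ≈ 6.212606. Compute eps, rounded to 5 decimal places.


ln(499) ≈ 6.212606.
4*ln(N)/m ≈ 4*6.212606/75 ≈ 0.33133899.
eps = sqrt(0.33133899) ≈ 0.5756205 ≈ 0.57562.

0.57562


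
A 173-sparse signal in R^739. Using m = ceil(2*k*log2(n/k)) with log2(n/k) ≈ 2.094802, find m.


log2(n/k) = log2(739/173) ≈ 2.094802.
2*k*log2(n/k) ≈ 2*173*2.094802 = 724.801492.
m = ceil(724.801492) = 725.

725


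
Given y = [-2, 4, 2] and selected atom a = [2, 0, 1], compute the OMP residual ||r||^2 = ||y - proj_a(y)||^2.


a^T a = 5.
a^T y = -2.
coeff = -2/5 = -2/5.
||r||^2 = 116/5.

116/5


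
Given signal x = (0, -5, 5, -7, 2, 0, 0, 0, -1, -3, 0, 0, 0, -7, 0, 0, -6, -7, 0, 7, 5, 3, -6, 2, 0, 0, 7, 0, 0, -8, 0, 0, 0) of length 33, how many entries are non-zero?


Non-zero positions: [1, 2, 3, 4, 8, 9, 13, 16, 17, 19, 20, 21, 22, 23, 26, 29].
Sparsity = 16.

16


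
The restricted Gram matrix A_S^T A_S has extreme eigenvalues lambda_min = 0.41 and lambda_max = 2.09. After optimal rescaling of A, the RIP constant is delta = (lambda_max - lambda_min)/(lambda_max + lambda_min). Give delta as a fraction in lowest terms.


lambda_max - lambda_min = 2.09 - 0.41 = 1.68.
lambda_max + lambda_min = 2.09 + 0.41 = 2.50.
delta = 1.68/2.50 = 168/250 = 84/125.

84/125


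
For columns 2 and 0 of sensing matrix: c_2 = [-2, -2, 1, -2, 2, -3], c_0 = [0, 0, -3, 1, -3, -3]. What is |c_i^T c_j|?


Inner product: -2*0 + -2*0 + 1*-3 + -2*1 + 2*-3 + -3*-3
Products: [0, 0, -3, -2, -6, 9]
Sum = -2.
|dot| = 2.

2


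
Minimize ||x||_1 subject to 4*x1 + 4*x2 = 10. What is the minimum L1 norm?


Axis intercepts:
  x1 = 5/2, x2 = 0: L1 = 5/2
  x1 = 0, x2 = 5/2: L1 = 5/2
x* = (5/2, 0)
||x*||_1 = 5/2.

5/2


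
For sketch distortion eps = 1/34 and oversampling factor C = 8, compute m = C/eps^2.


1/eps = 34.
(1/eps)^2 = 1156.
m = 8*1156 = 9248.

9248


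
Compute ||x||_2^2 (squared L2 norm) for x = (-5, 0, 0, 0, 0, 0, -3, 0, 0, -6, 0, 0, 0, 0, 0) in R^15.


Non-zero entries: [(0, -5), (6, -3), (9, -6)]
Squares: [25, 9, 36]
||x||_2^2 = sum = 70.

70


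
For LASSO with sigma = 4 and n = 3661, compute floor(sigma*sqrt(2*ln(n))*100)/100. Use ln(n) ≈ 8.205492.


ln(3661) ≈ 8.205492.
2*ln(n) ≈ 16.410984.
sqrt(2*ln(n)) ≈ sqrt(16.410984) ≈ 4.051047.
lambda ≈ 4*4.051047 = 16.204188.
floor(lambda*100)/100 = 16.20.

16.20


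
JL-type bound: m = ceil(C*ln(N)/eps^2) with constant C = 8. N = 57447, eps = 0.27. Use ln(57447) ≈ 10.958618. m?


ln(57447) ≈ 10.958618.
eps^2 = 0.27^2 = 0.0729.
C*ln(N)/eps^2 ≈ 8*10.958618/0.0729 ≈ 1202.5918.
m = ceil(1202.5918) = 1203.

1203


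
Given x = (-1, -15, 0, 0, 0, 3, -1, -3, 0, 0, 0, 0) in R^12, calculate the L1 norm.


Non-zero entries: [(0, -1), (1, -15), (5, 3), (6, -1), (7, -3)]
Absolute values: [1, 15, 3, 1, 3]
||x||_1 = sum = 23.

23


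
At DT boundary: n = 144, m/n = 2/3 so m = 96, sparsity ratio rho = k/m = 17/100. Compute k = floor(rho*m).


m = 2/3*144 = 96.
rho = 17/100.
rho*m = 17/100*96 = 16.32.
k = floor(16.32) = 16.

16


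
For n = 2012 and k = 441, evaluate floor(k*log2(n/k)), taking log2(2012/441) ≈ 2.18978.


log2(n/k) = log2(2012/441) ≈ 2.18978.
k*log2(n/k) ≈ 441*2.18978 = 965.69298.
floor(965.69298) = 965.

965


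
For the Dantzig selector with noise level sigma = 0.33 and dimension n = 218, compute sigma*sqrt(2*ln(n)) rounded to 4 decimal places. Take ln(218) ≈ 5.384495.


ln(218) ≈ 5.384495.
2*ln(n) ≈ 10.76899.
sqrt(2*ln(n)) ≈ sqrt(10.76899) ≈ 3.281614.
threshold ≈ 0.33*3.281614 = 1.08293262 ≈ 1.0829.

1.0829


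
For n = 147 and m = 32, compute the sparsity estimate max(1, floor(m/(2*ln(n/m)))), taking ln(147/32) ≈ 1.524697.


n/m = 147/32.
ln(n/m) ≈ 1.524697.
2*ln(n/m) ≈ 3.049394.
m/(2*ln(n/m)) ≈ 32/3.049394 ≈ 10.4939.
floor = 10.
k_max = max(1, 10) = 10.

10


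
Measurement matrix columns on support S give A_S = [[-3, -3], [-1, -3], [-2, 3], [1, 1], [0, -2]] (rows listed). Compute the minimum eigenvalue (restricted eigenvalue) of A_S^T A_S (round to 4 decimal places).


A_S^T A_S = [[15, 7], [7, 32]].
trace = 47.
det = 431.
disc = trace^2 - 4*det = 2209 - 4*431 = 485.
sqrt(485) ≈ 22.022716.
lam_min = (47 - sqrt(485))/2 ≈ (47 - 22.022716)/2 = 12.488642 ≈ 12.4886.

12.4886


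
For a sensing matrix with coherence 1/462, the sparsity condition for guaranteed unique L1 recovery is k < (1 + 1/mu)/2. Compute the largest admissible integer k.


1/mu = 462.
1 + 1/mu = 463.
(1 + 1/mu)/2 = 231.5 is not an integer, so k_max = floor(231.5) = 231.

231


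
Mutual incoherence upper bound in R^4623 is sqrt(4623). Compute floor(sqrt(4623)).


67^2 = 4489 <= 4623 < 4624 = 68^2, so 67 <= sqrt(4623) < 68.
floor(sqrt(4623)) = 67.

67


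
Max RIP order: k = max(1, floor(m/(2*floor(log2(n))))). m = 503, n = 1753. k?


floor(log2(1753)) = 10.
2*10 = 20.
m/(2*floor(log2(n))) = 503/20 ≈ 25.15.
floor = 25.
k = max(1, 25) = 25.

25


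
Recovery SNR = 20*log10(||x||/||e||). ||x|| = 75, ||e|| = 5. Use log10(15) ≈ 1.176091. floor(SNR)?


||x||/||e|| = 75/5 = 15.
log10(15) ≈ 1.176091.
20*log10(||x||/||e||) ≈ 20*1.176091 = 23.52182.
floor(23.52182) = 23.

23


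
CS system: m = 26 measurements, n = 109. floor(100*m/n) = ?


100*m/n = 100*26/109 ≈ 23.8532.
floor = 23.

23


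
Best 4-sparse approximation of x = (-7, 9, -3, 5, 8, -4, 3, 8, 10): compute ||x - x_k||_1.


Sorted |x_i| descending: [10, 9, 8, 8, 7, 5, 4, 3, 3]
Keep top 4: [10, 9, 8, 8]
Tail entries: [7, 5, 4, 3, 3]
L1 error = sum of tail = 22.

22


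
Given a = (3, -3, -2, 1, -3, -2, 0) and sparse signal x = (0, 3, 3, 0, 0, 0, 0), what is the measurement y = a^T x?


Non-zero terms: ['-3*3', '-2*3']
Products: [-9, -6]
y = sum = -15.

-15


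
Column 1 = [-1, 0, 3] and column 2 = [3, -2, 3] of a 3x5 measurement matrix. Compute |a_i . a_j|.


Inner product: -1*3 + 0*-2 + 3*3
Products: [-3, 0, 9]
Sum = 6.
|dot| = 6.

6


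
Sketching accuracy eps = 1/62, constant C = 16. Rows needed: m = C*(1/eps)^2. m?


1/eps = 62.
(1/eps)^2 = 3844.
m = 16*3844 = 61504.

61504


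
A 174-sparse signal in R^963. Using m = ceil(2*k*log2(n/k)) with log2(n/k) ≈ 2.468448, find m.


log2(n/k) = log2(963/174) ≈ 2.468448.
2*k*log2(n/k) ≈ 2*174*2.468448 = 859.019904.
m = ceil(859.019904) = 860.

860


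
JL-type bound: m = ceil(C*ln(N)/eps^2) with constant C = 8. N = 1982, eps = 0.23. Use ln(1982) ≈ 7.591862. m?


ln(1982) ≈ 7.591862.
eps^2 = 0.23^2 = 0.0529.
C*ln(N)/eps^2 ≈ 8*7.591862/0.0529 ≈ 1148.1077.
m = ceil(1148.1077) = 1149.

1149


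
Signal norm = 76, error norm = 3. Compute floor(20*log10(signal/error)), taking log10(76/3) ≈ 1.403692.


||x||/||e|| = 76/3.
log10(76/3) ≈ 1.403692.
20*log10(||x||/||e||) ≈ 20*1.403692 = 28.07384.
floor(28.07384) = 28.

28


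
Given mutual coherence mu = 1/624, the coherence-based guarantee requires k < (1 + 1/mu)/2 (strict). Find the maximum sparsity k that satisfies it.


1/mu = 624.
1 + 1/mu = 625.
(1 + 1/mu)/2 = 312.5 is not an integer, so k_max = floor(312.5) = 312.

312


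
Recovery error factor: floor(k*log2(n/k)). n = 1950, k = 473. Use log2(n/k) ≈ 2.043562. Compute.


log2(n/k) = log2(1950/473) ≈ 2.043562.
k*log2(n/k) ≈ 473*2.043562 = 966.604826.
floor(966.604826) = 966.

966


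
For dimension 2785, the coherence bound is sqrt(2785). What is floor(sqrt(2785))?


52^2 = 2704 <= 2785 < 2809 = 53^2, so 52 <= sqrt(2785) < 53.
floor(sqrt(2785)) = 52.

52


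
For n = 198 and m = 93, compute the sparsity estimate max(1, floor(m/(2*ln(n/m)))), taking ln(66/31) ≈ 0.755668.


n/m = 198/93 = 66/31.
ln(n/m) ≈ 0.755668.
2*ln(n/m) ≈ 1.511336.
m/(2*ln(n/m)) ≈ 93/1.511336 ≈ 61.535.
floor = 61.
k_max = max(1, 61) = 61.

61


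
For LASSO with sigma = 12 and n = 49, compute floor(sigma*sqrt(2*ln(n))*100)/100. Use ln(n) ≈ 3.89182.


ln(49) ≈ 3.89182.
2*ln(n) ≈ 7.78364.
sqrt(2*ln(n)) ≈ sqrt(7.78364) ≈ 2.789918.
lambda ≈ 12*2.789918 = 33.479016.
floor(lambda*100)/100 = 33.47.

33.47


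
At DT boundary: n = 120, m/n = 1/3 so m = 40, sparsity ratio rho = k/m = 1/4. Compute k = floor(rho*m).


m = 1/3*120 = 40.
rho = 1/4.
rho*m = 1/4*40 = 10.
k = floor(10) = 10.

10


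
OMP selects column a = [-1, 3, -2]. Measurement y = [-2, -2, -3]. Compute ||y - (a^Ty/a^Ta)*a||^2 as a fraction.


a^T a = 14.
a^T y = 2.
coeff = 2/14 = 1/7.
||r||^2 = 117/7.

117/7


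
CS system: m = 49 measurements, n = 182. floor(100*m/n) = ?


100*m/n = 100*49/182 ≈ 26.9231.
floor = 26.

26


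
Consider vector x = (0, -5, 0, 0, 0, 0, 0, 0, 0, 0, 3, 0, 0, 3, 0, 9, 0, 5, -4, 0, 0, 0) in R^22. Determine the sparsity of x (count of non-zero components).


Non-zero positions: [1, 10, 13, 15, 17, 18].
Sparsity = 6.

6


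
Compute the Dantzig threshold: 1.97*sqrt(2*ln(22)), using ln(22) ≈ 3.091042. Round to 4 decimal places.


ln(22) ≈ 3.091042.
2*ln(n) ≈ 6.182084.
sqrt(2*ln(n)) ≈ sqrt(6.182084) ≈ 2.48638.
threshold ≈ 1.97*2.48638 = 4.8981686 ≈ 4.8982.

4.8982


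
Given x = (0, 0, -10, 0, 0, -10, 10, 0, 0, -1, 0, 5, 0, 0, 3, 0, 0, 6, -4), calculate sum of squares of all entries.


Non-zero entries: [(2, -10), (5, -10), (6, 10), (9, -1), (11, 5), (14, 3), (17, 6), (18, -4)]
Squares: [100, 100, 100, 1, 25, 9, 36, 16]
||x||_2^2 = sum = 387.

387


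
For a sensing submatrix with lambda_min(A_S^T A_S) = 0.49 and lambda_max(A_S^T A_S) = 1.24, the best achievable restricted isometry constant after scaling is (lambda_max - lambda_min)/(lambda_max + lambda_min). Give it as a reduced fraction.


lambda_max - lambda_min = 1.24 - 0.49 = 0.75.
lambda_max + lambda_min = 1.24 + 0.49 = 1.73.
delta = 0.75/1.73 = 75/173.

75/173


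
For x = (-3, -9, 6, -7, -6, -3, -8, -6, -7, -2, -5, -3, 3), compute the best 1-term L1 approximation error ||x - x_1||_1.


Sorted |x_i| descending: [9, 8, 7, 7, 6, 6, 6, 5, 3, 3, 3, 3, 2]
Keep top 1: [9]
Tail entries: [8, 7, 7, 6, 6, 6, 5, 3, 3, 3, 3, 2]
L1 error = sum of tail = 59.

59


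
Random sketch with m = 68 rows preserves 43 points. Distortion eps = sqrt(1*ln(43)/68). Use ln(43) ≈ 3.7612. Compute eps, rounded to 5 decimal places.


ln(43) ≈ 3.7612.
1*ln(N)/m ≈ 1*3.7612/68 ≈ 0.05531176.
eps = sqrt(0.05531176) ≈ 0.2351845 ≈ 0.23518.

0.23518


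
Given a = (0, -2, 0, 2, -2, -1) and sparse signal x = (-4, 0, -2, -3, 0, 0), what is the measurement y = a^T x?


Non-zero terms: ['0*-4', '0*-2', '2*-3']
Products: [0, 0, -6]
y = sum = -6.

-6


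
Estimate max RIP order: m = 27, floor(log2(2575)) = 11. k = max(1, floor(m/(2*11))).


floor(log2(2575)) = 11.
2*11 = 22.
m/(2*floor(log2(n))) = 27/22 ≈ 1.2273.
floor = 1.
k = max(1, 1) = 1.

1


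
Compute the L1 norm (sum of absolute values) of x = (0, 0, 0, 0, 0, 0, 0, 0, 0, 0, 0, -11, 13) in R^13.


Non-zero entries: [(11, -11), (12, 13)]
Absolute values: [11, 13]
||x||_1 = sum = 24.

24


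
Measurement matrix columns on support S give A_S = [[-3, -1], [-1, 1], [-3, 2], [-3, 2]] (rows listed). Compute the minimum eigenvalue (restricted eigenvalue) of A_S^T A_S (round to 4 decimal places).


A_S^T A_S = [[28, -10], [-10, 10]].
trace = 38.
det = 180.
disc = trace^2 - 4*det = 1444 - 4*180 = 724.
sqrt(724) ≈ 26.907248.
lam_min = (38 - sqrt(724))/2 ≈ (38 - 26.907248)/2 = 5.546376 ≈ 5.5464.

5.5464


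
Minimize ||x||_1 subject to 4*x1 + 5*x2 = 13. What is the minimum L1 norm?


Axis intercepts:
  x1 = 13/4, x2 = 0: L1 = 13/4
  x1 = 0, x2 = 13/5: L1 = 13/5
x* = (0, 13/5)
||x*||_1 = 13/5.

13/5


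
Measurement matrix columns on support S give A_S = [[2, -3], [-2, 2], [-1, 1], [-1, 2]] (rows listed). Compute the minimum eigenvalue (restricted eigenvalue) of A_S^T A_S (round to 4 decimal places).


A_S^T A_S = [[10, -13], [-13, 18]].
trace = 28.
det = 11.
disc = trace^2 - 4*det = 784 - 4*11 = 740.
sqrt(740) ≈ 27.202941.
lam_min = (28 - sqrt(740))/2 ≈ (28 - 27.202941)/2 = 0.3985295 ≈ 0.3985.

0.3985


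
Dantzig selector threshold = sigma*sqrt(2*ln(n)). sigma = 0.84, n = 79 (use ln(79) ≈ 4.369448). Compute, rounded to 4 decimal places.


ln(79) ≈ 4.369448.
2*ln(n) ≈ 8.738896.
sqrt(2*ln(n)) ≈ sqrt(8.738896) ≈ 2.956162.
threshold ≈ 0.84*2.956162 = 2.48317608 ≈ 2.4832.

2.4832


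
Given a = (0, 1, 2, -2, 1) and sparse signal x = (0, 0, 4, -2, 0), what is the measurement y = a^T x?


Non-zero terms: ['2*4', '-2*-2']
Products: [8, 4]
y = sum = 12.

12


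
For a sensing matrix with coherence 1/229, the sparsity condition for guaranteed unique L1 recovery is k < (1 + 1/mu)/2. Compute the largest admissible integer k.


1/mu = 229.
1 + 1/mu = 230.
(1 + 1/mu)/2 = 115 is an integer and the inequality is strict, so k_max = 115 - 1 = 114.

114


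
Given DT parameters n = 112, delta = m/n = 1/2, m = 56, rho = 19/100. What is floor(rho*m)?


m = 1/2*112 = 56.
rho = 19/100.
rho*m = 19/100*56 = 10.64.
k = floor(10.64) = 10.

10


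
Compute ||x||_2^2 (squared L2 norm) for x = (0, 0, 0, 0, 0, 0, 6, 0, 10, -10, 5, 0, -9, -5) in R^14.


Non-zero entries: [(6, 6), (8, 10), (9, -10), (10, 5), (12, -9), (13, -5)]
Squares: [36, 100, 100, 25, 81, 25]
||x||_2^2 = sum = 367.

367


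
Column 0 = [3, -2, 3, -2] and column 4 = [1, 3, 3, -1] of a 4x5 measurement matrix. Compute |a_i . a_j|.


Inner product: 3*1 + -2*3 + 3*3 + -2*-1
Products: [3, -6, 9, 2]
Sum = 8.
|dot| = 8.

8


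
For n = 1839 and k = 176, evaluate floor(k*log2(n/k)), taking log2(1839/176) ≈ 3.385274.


log2(n/k) = log2(1839/176) ≈ 3.385274.
k*log2(n/k) ≈ 176*3.385274 = 595.808224.
floor(595.808224) = 595.

595


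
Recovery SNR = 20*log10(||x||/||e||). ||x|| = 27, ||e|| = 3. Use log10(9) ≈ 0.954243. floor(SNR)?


||x||/||e|| = 27/3 = 9.
log10(9) ≈ 0.954243.
20*log10(||x||/||e||) ≈ 20*0.954243 = 19.08486.
floor(19.08486) = 19.

19


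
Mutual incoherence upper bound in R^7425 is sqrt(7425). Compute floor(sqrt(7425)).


86^2 = 7396 <= 7425 < 7569 = 87^2, so 86 <= sqrt(7425) < 87.
floor(sqrt(7425)) = 86.

86


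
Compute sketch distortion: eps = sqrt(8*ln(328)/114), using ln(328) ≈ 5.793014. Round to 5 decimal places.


ln(328) ≈ 5.793014.
8*ln(N)/m ≈ 8*5.793014/114 ≈ 0.4065273.
eps = sqrt(0.4065273) ≈ 0.6375949 ≈ 0.63759.

0.63759


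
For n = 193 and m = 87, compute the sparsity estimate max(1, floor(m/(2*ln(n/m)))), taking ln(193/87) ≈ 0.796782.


n/m = 193/87.
ln(n/m) ≈ 0.796782.
2*ln(n/m) ≈ 1.593564.
m/(2*ln(n/m)) ≈ 87/1.593564 ≈ 54.5946.
floor = 54.
k_max = max(1, 54) = 54.

54


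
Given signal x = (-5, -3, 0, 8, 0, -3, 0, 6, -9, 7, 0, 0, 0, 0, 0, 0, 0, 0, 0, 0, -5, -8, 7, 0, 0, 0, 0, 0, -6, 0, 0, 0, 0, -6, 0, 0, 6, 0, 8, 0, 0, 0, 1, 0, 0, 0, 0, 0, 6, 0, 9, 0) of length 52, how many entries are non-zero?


Non-zero positions: [0, 1, 3, 5, 7, 8, 9, 20, 21, 22, 28, 33, 36, 38, 42, 48, 50].
Sparsity = 17.

17


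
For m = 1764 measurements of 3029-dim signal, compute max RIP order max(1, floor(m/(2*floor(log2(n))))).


floor(log2(3029)) = 11.
2*11 = 22.
m/(2*floor(log2(n))) = 1764/22 ≈ 80.1818.
floor = 80.
k = max(1, 80) = 80.

80


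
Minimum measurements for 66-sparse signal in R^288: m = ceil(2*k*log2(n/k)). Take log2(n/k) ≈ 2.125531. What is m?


log2(n/k) = log2(288/66) ≈ 2.125531.
2*k*log2(n/k) ≈ 2*66*2.125531 = 280.570092.
m = ceil(280.570092) = 281.

281


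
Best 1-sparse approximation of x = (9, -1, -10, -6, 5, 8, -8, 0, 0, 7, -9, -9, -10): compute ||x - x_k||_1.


Sorted |x_i| descending: [10, 10, 9, 9, 9, 8, 8, 7, 6, 5, 1, 0, 0]
Keep top 1: [10]
Tail entries: [10, 9, 9, 9, 8, 8, 7, 6, 5, 1, 0, 0]
L1 error = sum of tail = 72.

72


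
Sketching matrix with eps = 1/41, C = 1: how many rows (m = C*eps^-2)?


1/eps = 41.
(1/eps)^2 = 1681.
m = 1*1681 = 1681.

1681


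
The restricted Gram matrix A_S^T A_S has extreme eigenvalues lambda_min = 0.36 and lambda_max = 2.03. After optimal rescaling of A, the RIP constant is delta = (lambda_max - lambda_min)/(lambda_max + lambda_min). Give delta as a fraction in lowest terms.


lambda_max - lambda_min = 2.03 - 0.36 = 1.67.
lambda_max + lambda_min = 2.03 + 0.36 = 2.39.
delta = 1.67/2.39 = 167/239.

167/239


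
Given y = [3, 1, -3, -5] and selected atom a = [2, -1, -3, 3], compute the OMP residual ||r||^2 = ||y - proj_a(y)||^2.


a^T a = 23.
a^T y = -1.
coeff = -1/23 = -1/23.
||r||^2 = 1011/23.

1011/23


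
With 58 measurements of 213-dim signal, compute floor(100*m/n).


100*m/n = 100*58/213 ≈ 27.23.
floor = 27.

27


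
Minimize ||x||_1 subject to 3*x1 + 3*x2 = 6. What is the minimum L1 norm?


Axis intercepts:
  x1 = 2, x2 = 0: L1 = 2
  x1 = 0, x2 = 2: L1 = 2
x* = (2, 0)
||x*||_1 = 2.

2


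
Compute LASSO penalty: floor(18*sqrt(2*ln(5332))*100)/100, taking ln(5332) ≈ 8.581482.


ln(5332) ≈ 8.581482.
2*ln(n) ≈ 17.162964.
sqrt(2*ln(n)) ≈ sqrt(17.162964) ≈ 4.142821.
lambda ≈ 18*4.142821 = 74.570778.
floor(lambda*100)/100 = 74.57.

74.57


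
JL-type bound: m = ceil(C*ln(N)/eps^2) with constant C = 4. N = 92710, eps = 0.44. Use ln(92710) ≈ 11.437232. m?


ln(92710) ≈ 11.437232.
eps^2 = 0.44^2 = 0.1936.
C*ln(N)/eps^2 ≈ 4*11.437232/0.1936 ≈ 236.3064.
m = ceil(236.3064) = 237.

237


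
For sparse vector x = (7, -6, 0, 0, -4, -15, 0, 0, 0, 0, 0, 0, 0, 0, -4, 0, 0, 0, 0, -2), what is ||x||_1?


Non-zero entries: [(0, 7), (1, -6), (4, -4), (5, -15), (14, -4), (19, -2)]
Absolute values: [7, 6, 4, 15, 4, 2]
||x||_1 = sum = 38.

38


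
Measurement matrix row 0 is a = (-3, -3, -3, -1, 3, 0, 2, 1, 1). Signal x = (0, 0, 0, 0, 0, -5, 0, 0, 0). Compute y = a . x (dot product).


Non-zero terms: ['0*-5']
Products: [0]
y = sum = 0.

0


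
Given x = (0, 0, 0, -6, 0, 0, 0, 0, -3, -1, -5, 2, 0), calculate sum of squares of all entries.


Non-zero entries: [(3, -6), (8, -3), (9, -1), (10, -5), (11, 2)]
Squares: [36, 9, 1, 25, 4]
||x||_2^2 = sum = 75.

75


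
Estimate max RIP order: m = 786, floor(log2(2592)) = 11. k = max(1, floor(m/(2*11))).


floor(log2(2592)) = 11.
2*11 = 22.
m/(2*floor(log2(n))) = 786/22 ≈ 35.7273.
floor = 35.
k = max(1, 35) = 35.

35


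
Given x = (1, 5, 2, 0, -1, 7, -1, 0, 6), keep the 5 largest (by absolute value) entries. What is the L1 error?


Sorted |x_i| descending: [7, 6, 5, 2, 1, 1, 1, 0, 0]
Keep top 5: [7, 6, 5, 2, 1]
Tail entries: [1, 1, 0, 0]
L1 error = sum of tail = 2.

2


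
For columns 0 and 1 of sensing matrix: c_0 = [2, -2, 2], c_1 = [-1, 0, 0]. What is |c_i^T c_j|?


Inner product: 2*-1 + -2*0 + 2*0
Products: [-2, 0, 0]
Sum = -2.
|dot| = 2.

2


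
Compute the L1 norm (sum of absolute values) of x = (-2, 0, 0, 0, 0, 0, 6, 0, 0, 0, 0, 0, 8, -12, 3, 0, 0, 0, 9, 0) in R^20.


Non-zero entries: [(0, -2), (6, 6), (12, 8), (13, -12), (14, 3), (18, 9)]
Absolute values: [2, 6, 8, 12, 3, 9]
||x||_1 = sum = 40.

40


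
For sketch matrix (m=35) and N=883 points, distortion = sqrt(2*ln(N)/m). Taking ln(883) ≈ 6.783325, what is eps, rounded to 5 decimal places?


ln(883) ≈ 6.783325.
2*ln(N)/m ≈ 2*6.783325/35 ≈ 0.38761857.
eps = sqrt(0.38761857) ≈ 0.6225902 ≈ 0.62259.

0.62259


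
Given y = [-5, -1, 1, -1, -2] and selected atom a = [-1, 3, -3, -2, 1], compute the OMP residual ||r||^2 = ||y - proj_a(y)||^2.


a^T a = 24.
a^T y = -1.
coeff = -1/24 = -1/24.
||r||^2 = 767/24.

767/24


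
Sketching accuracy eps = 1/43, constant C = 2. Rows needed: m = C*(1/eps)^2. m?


1/eps = 43.
(1/eps)^2 = 1849.
m = 2*1849 = 3698.

3698


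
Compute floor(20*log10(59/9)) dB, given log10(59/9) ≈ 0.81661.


||x||/||e|| = 59/9.
log10(59/9) ≈ 0.81661.
20*log10(||x||/||e||) ≈ 20*0.81661 = 16.3322.
floor(16.3322) = 16.

16


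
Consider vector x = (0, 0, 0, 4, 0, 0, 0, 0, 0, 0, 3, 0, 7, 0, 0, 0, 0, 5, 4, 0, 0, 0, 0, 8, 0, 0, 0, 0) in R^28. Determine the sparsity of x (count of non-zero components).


Non-zero positions: [3, 10, 12, 17, 18, 23].
Sparsity = 6.

6


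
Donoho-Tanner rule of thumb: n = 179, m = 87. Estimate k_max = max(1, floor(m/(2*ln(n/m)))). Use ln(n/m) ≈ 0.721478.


n/m = 179/87.
ln(n/m) ≈ 0.721478.
2*ln(n/m) ≈ 1.442956.
m/(2*ln(n/m)) ≈ 87/1.442956 ≈ 60.2929.
floor = 60.
k_max = max(1, 60) = 60.

60


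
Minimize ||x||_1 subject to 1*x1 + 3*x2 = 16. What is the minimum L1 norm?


Axis intercepts:
  x1 = 16, x2 = 0: L1 = 16
  x1 = 0, x2 = 16/3: L1 = 16/3
x* = (0, 16/3)
||x*||_1 = 16/3.

16/3


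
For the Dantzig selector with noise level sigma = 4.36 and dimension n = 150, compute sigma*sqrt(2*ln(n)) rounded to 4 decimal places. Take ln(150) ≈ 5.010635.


ln(150) ≈ 5.010635.
2*ln(n) ≈ 10.02127.
sqrt(2*ln(n)) ≈ sqrt(10.02127) ≈ 3.165639.
threshold ≈ 4.36*3.165639 = 13.80218604 ≈ 13.8022.

13.8022


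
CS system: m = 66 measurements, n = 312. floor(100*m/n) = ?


100*m/n = 100*66/312 ≈ 21.1538.
floor = 21.

21


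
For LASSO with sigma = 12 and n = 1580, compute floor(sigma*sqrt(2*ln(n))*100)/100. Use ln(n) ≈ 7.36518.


ln(1580) ≈ 7.36518.
2*ln(n) ≈ 14.73036.
sqrt(2*ln(n)) ≈ sqrt(14.73036) ≈ 3.838015.
lambda ≈ 12*3.838015 = 46.05618.
floor(lambda*100)/100 = 46.05.

46.05
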